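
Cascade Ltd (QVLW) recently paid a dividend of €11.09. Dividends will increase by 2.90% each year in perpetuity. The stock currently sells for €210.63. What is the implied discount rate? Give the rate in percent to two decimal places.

Rearranging the constant-growth DDM: r = D₁/P₀ + g.
D₁ = 11.09 × (1 + 0.029) = 11.4116.
r = 11.4116 / 210.63 + 0.029 = 0.05418 + 0.029 = 0.08318

8.32%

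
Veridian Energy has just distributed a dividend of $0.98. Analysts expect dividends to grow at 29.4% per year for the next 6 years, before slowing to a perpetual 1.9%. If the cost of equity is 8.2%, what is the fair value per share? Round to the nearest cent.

$57.90

Two-stage DDM. Project D₁…D_6 at 0.294, terminal growth 0.019, discount at r = 0.082.
D_1 = 1.2681
D_2 = 1.6409
D_3 = 2.1234
D_4 = 2.7477
D_5 = 3.5555
D_6 = 4.6008
Terminal value at t=6: TV = D_7/(r−g) = 4.6882/(0.082−0.019) = 74.4158
P₀ = 1.2681/(1+0.082)^1 + 1.6409/(1+0.082)^2 + 2.1234/(1+0.082)^3 + 2.7477/(1+0.082)^4 + 3.5555/(1+0.082)^5 + 4.6008/(1+0.082)^6 + 74.4158/(1+0.082)^6 = 57.8964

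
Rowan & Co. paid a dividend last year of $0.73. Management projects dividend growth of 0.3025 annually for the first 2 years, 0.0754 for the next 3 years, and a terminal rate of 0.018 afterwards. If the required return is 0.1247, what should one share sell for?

$12.68

Three-stage DDM. Project D₁…D_5; terminal Gordon value at t=5 with g = 0.018; discount at r = 0.1247.
D_1 = 0.9508
D_2 = 1.2384
D_3 = 1.3318
D_4 = 1.4322
D_5 = 1.5402
TV_5 = 1.5680/(0.1247−0.018) = 14.6951
P₀ = Σ Dₜ/(1+r)ᵗ + TV_5/(1+r)^5 = 12.6772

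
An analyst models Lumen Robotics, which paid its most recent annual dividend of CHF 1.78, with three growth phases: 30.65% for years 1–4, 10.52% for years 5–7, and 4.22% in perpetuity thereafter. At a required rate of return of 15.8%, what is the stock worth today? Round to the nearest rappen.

Three-stage DDM. Project D₁…D_7; terminal Gordon value at t=7 with g = 0.0422; discount at r = 0.158.
D_1 = 2.3256
D_2 = 3.0384
D_3 = 3.9696
D_4 = 5.1863
D_5 = 5.7319
D_6 = 6.3349
D_7 = 7.0013
TV_7 = 7.2968/(0.158−0.0422) = 63.0119
P₀ = Σ Dₜ/(1+r)ᵗ + TV_7/(1+r)^7 = 40.1683

CHF 40.17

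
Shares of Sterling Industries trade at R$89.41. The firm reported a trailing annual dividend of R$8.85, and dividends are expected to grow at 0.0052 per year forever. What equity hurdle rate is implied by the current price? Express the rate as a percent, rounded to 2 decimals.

Rearranging the constant-growth DDM: r = D₁/P₀ + g.
D₁ = 8.85 × (1 + 0.0052) = 8.8960.
r = 8.8960 / 89.41 + 0.0052 = 0.09950 + 0.0052 = 0.10470

10.47%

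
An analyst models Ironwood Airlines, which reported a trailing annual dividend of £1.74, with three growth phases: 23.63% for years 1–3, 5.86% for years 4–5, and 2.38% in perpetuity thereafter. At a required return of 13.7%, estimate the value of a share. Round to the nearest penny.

Three-stage DDM. Project D₁…D_5; terminal Gordon value at t=5 with g = 0.0238; discount at r = 0.137.
D_1 = 2.1512
D_2 = 2.6595
D_3 = 3.2879
D_4 = 3.4806
D_5 = 3.6846
TV_5 = 3.7722/(0.137−0.0238) = 33.3237
P₀ = Σ Dₜ/(1+r)ᵗ + TV_5/(1+r)^5 = 27.7445

£27.74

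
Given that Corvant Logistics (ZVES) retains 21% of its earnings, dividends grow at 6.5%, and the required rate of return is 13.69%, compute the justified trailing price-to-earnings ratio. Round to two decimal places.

Payout ratio b = 1 − 0.21 = 0.79.
Justified trailing P/E = b(1+g)/(r−g) = 0.79×(1+0.065)/(0.1369−0.065) = 11.7017

11.70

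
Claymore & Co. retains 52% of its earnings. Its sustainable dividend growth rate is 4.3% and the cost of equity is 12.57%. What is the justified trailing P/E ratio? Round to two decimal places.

6.05

Payout ratio b = 1 − 0.52 = 0.48.
Justified trailing P/E = b(1+g)/(r−g) = 0.48×(1+0.043)/(0.1257−0.043) = 6.0537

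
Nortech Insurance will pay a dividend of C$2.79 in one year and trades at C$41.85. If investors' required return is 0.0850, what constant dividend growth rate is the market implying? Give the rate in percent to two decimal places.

From P₀ = D₁/(r − g), the implied growth is g = r − D₁/P₀.
g = 0.085 − 2.79/41.85 = 0.085 − 0.06667 = 0.01833

1.83%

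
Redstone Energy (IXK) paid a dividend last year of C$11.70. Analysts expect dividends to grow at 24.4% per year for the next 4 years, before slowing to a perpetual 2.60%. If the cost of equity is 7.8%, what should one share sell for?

Two-stage DDM. Project D₁…D_4 at 0.244, terminal growth 0.026, discount at r = 0.078.
D_1 = 14.5548
D_2 = 18.1062
D_3 = 22.5241
D_4 = 28.0200
Terminal value at t=4: TV = D_5/(r−g) = 28.7485/(0.078−0.026) = 552.8552
P₀ = 14.5548/(1+0.078)^1 + 18.1062/(1+0.078)^2 + 22.5241/(1+0.078)^3 + 28.0200/(1+0.078)^4 + 552.8552/(1+0.078)^4 = 477.2004

C$477.20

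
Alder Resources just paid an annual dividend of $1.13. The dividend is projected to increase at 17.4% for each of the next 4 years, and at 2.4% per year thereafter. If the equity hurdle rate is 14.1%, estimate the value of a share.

$15.94

Two-stage DDM. Project D₁…D_4 at 0.174, terminal growth 0.024, discount at r = 0.141.
D_1 = 1.3266
D_2 = 1.5575
D_3 = 1.8284
D_4 = 2.1466
Terminal value at t=4: TV = D_5/(r−g) = 2.1981/(0.141−0.024) = 18.7873
P₀ = 1.3266/(1+0.141)^1 + 1.5575/(1+0.141)^2 + 1.8284/(1+0.141)^3 + 2.1466/(1+0.141)^4 + 18.7873/(1+0.141)^4 = 15.9411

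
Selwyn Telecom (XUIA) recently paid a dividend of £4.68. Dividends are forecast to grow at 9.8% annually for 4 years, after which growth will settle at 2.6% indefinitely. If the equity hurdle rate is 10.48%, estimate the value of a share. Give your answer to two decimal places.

Two-stage DDM. Project D₁…D_4 at 0.098, terminal growth 0.026, discount at r = 0.1048.
D_1 = 5.1386
D_2 = 5.6422
D_3 = 6.1952
D_4 = 6.8023
Terminal value at t=4: TV = D_5/(r−g) = 6.9792/(0.1048−0.026) = 88.5679
P₀ = 5.1386/(1+0.1048)^1 + 5.6422/(1+0.1048)^2 + 6.1952/(1+0.1048)^3 + 6.8023/(1+0.1048)^4 + 88.5679/(1+0.1048)^4 = 77.8823

£77.88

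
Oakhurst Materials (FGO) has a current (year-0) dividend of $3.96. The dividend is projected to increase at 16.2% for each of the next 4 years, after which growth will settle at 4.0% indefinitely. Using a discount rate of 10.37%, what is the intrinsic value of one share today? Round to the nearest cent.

Two-stage DDM. Project D₁…D_4 at 0.162, terminal growth 0.04, discount at r = 0.1037.
D_1 = 4.6015
D_2 = 5.3470
D_3 = 6.2132
D_4 = 7.2197
Terminal value at t=4: TV = D_5/(r−g) = 7.5085/(0.1037−0.04) = 117.8728
P₀ = 4.6015/(1+0.1037)^1 + 5.3470/(1+0.1037)^2 + 6.2132/(1+0.1037)^3 + 7.2197/(1+0.1037)^4 + 117.8728/(1+0.1037)^4 = 97.4798

$97.48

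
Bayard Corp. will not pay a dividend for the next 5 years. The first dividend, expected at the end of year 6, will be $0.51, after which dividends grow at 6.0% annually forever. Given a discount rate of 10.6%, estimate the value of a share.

$6.70

Deferred-dividend DDM. At t=5 the remaining stream is a growing perpetuity with first payment D_6 = 0.51.
V_5 = D_6/(r−g) = 0.51/(0.106−0.06) = 11.0870
P₀ = V_5/(1+r)^5 = 11.0870/(1+0.106)^5 = 6.6994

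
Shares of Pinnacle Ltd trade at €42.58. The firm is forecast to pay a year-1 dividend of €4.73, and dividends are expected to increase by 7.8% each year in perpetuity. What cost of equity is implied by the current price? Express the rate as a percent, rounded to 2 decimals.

Rearranging the constant-growth DDM: r = D₁/P₀ + g.
r = 4.7300 / 42.58 + 0.078 = 0.11109 + 0.078 = 0.18909

18.91%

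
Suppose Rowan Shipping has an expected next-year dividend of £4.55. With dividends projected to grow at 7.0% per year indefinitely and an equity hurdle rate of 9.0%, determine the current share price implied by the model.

£227.50

Gordon growth model: P₀ = D₁/(r − g), with D₁ = 4.55 given directly.
P₀ = 4.5500 / (0.09 − 0.07) = 4.5500 / 0.02 = 227.5000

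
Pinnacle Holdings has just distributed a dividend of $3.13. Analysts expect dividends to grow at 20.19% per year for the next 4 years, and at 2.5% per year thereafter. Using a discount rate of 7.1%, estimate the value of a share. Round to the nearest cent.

Two-stage DDM. Project D₁…D_4 at 0.2019, terminal growth 0.025, discount at r = 0.071.
D_1 = 3.7619
D_2 = 4.5215
D_3 = 5.4344
D_4 = 6.5316
Terminal value at t=4: TV = D_5/(r−g) = 6.6949/(0.071−0.025) = 145.5404
P₀ = 3.7619/(1+0.071)^1 + 4.5215/(1+0.071)^2 + 5.4344/(1+0.071)^3 + 6.5316/(1+0.071)^4 + 145.5404/(1+0.071)^4 = 127.4604

$127.46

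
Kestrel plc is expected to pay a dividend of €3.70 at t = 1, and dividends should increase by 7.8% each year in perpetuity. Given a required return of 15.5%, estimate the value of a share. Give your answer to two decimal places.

Gordon growth model: P₀ = D₁/(r − g), with D₁ = 3.70 given directly.
P₀ = 3.7000 / (0.155 − 0.078) = 3.7000 / 0.077 = 48.0519

€48.05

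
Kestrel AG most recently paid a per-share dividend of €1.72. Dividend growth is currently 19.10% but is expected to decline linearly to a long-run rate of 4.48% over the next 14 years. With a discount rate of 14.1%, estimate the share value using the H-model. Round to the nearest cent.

€36.98

H-model: P₀ = D₀[(1+g_L) + H(g_S−g_L)]/(r−g_L), with H = 14/2 = 7.
P₀ = 1.72 × [(1+0.0448) + 7×(0.191−0.0448)] / (0.141−0.0448)
   = 1.72 × 2.0682 / 0.0962 = 36.9782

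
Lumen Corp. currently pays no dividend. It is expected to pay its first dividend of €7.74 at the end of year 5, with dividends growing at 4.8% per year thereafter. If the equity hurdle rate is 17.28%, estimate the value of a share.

€32.78

Deferred-dividend DDM. At t=4 the remaining stream is a growing perpetuity with first payment D_5 = 7.74.
V_4 = D_5/(r−g) = 7.74/(0.1728−0.048) = 62.0192
P₀ = V_4/(1+r)^4 = 62.0192/(1+0.1728)^4 = 32.7816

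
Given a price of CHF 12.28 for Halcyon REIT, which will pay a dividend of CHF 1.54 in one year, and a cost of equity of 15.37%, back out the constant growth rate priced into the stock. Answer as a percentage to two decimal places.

2.83%

From P₀ = D₁/(r − g), the implied growth is g = r − D₁/P₀.
g = 0.1537 − 1.54/12.28 = 0.1537 − 0.12541 = 0.02829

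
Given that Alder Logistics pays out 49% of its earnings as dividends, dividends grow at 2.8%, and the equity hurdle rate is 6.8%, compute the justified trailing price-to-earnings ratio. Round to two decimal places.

12.59

Justified trailing P/E = b(1+g)/(r−g) = 0.49×(1+0.028)/(0.068−0.028) = 12.5930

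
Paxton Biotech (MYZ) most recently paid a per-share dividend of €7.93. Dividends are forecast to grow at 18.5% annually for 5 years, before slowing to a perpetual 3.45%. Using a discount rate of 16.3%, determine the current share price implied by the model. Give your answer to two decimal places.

€112.07

Two-stage DDM. Project D₁…D_5 at 0.185, terminal growth 0.0345, discount at r = 0.163.
D_1 = 9.3971
D_2 = 11.1355
D_3 = 13.1956
D_4 = 15.6368
D_5 = 18.5296
Terminal value at t=5: TV = D_6/(r−g) = 19.1688/(0.163−0.0345) = 149.1737
P₀ = 9.3971/(1+0.163)^1 + 11.1355/(1+0.163)^2 + 13.1956/(1+0.163)^3 + 15.6368/(1+0.163)^4 + 18.5296/(1+0.163)^5 + 149.1737/(1+0.163)^5 = 112.0699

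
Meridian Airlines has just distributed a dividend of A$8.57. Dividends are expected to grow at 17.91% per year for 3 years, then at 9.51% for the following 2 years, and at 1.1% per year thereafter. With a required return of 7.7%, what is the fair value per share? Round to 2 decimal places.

Three-stage DDM. Project D₁…D_5; terminal Gordon value at t=5 with g = 0.011; discount at r = 0.077.
D_1 = 10.1049
D_2 = 11.9147
D_3 = 14.0486
D_4 = 15.3846
D_5 = 16.8477
TV_5 = 17.0330/(0.077−0.011) = 258.0759
P₀ = Σ Dₜ/(1+r)ᵗ + TV_5/(1+r)^5 = 232.0636

A$232.06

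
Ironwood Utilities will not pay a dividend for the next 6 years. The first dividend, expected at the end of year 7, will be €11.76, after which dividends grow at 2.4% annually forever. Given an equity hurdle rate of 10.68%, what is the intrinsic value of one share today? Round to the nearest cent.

€77.26

Deferred-dividend DDM. At t=6 the remaining stream is a growing perpetuity with first payment D_7 = 11.76.
V_6 = D_7/(r−g) = 11.76/(0.1068−0.024) = 142.0290
P₀ = V_6/(1+r)^6 = 142.0290/(1+0.1068)^6 = 77.2613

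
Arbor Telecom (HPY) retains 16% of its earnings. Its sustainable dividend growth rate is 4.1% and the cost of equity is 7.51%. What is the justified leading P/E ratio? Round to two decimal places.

Payout ratio b = 1 − 0.16 = 0.84.
Justified leading P/E = b/(r−g) = 0.84/(0.0751−0.041) = 24.6334

24.63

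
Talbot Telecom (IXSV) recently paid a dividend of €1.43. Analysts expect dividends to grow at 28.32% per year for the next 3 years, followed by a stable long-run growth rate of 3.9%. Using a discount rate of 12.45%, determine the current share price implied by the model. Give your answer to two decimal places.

€31.44

Two-stage DDM. Project D₁…D_3 at 0.2832, terminal growth 0.039, discount at r = 0.1245.
D_1 = 1.8350
D_2 = 2.3546
D_3 = 3.0215
Terminal value at t=3: TV = D_4/(r−g) = 3.1393/(0.1245−0.039) = 36.7171
P₀ = 1.8350/(1+0.1245)^1 + 2.3546/(1+0.1245)^2 + 3.0215/(1+0.1245)^3 + 36.7171/(1+0.1245)^3 = 31.4409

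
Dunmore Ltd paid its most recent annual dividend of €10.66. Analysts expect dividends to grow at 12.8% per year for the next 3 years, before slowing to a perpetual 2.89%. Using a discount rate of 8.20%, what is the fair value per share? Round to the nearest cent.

€268.81

Two-stage DDM. Project D₁…D_3 at 0.128, terminal growth 0.0289, discount at r = 0.082.
D_1 = 12.0245
D_2 = 13.5636
D_3 = 15.2998
Terminal value at t=3: TV = D_4/(r−g) = 15.7419/(0.082−0.0289) = 296.4580
P₀ = 12.0245/(1+0.082)^1 + 13.5636/(1+0.082)^2 + 15.2998/(1+0.082)^3 + 296.4580/(1+0.082)^3 = 268.8124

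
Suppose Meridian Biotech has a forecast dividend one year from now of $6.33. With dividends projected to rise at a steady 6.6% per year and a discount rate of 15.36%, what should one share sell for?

$72.26

Gordon growth model: P₀ = D₁/(r − g), with D₁ = 6.33 given directly.
P₀ = 6.3300 / (0.1536 − 0.066) = 6.3300 / 0.0876 = 72.2603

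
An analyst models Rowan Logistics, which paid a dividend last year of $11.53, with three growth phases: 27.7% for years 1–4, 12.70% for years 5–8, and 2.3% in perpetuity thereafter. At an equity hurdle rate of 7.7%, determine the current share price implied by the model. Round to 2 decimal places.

Three-stage DDM. Project D₁…D_8; terminal Gordon value at t=8 with g = 0.023; discount at r = 0.077.
D_1 = 14.7238
D_2 = 18.8023
D_3 = 24.0105
D_4 = 30.6615
D_5 = 34.5555
D_6 = 38.9440
D_7 = 43.8899
D_8 = 49.4639
TV_8 = 50.6016/(0.077−0.023) = 937.0665
P₀ = Σ Dₜ/(1+r)ᵗ + TV_8/(1+r)^8 = 691.7902

$691.79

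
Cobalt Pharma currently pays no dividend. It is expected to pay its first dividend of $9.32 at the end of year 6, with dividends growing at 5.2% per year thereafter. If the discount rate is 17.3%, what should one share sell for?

Deferred-dividend DDM. At t=5 the remaining stream is a growing perpetuity with first payment D_6 = 9.32.
V_5 = D_6/(r−g) = 9.32/(0.173−0.052) = 77.0248
P₀ = V_5/(1+r)^5 = 77.0248/(1+0.173)^5 = 34.6849

$34.68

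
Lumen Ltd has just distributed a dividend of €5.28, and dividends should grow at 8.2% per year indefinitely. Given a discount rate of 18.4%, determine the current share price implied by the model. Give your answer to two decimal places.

Gordon growth model: P₀ = D₁/(r − g). D₁ = 5.28 × (1 + 0.082) = 5.7130.
P₀ = 5.7130 / (0.184 − 0.082) = 5.7130 / 0.102 = 56.0094

€56.01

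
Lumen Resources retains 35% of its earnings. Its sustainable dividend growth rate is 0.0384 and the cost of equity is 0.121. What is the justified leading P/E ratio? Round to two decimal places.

Payout ratio b = 1 − 0.35 = 0.65.
Justified leading P/E = b/(r−g) = 0.65/(0.121−0.0384) = 7.8692

7.87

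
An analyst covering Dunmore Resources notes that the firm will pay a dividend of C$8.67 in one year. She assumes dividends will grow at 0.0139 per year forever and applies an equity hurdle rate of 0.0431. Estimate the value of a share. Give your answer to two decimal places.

Gordon growth model: P₀ = D₁/(r − g), with D₁ = 8.67 given directly.
P₀ = 8.6700 / (0.0431 − 0.0139) = 8.6700 / 0.0292 = 296.9178

C$296.92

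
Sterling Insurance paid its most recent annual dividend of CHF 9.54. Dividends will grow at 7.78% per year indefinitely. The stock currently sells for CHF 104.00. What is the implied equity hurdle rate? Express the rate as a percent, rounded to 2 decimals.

17.67%

Rearranging the constant-growth DDM: r = D₁/P₀ + g.
D₁ = 9.54 × (1 + 0.0778) = 10.2822.
r = 10.2822 / 104.00 + 0.0778 = 0.09887 + 0.0778 = 0.17667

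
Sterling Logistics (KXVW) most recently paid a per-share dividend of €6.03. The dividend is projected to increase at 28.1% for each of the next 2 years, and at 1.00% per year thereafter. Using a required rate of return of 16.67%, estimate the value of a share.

€60.74

Two-stage DDM. Project D₁…D_2 at 0.281, terminal growth 0.01, discount at r = 0.1667.
D_1 = 7.7244
D_2 = 9.8950
Terminal value at t=2: TV = D_3/(r−g) = 9.9939/(0.1667−0.01) = 63.7776
P₀ = 7.7244/(1+0.1667)^1 + 9.8950/(1+0.1667)^2 + 63.7776/(1+0.1667)^2 = 60.7444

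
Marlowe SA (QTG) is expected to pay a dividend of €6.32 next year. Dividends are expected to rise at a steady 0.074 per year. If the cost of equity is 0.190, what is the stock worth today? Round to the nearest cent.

Gordon growth model: P₀ = D₁/(r − g), with D₁ = 6.32 given directly.
P₀ = 6.3200 / (0.19 − 0.074) = 6.3200 / 0.116 = 54.4828

€54.48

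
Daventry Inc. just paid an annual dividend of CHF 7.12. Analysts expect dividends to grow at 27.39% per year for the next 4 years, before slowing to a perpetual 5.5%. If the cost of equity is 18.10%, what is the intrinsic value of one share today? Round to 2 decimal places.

CHF 115.24

Two-stage DDM. Project D₁…D_4 at 0.2739, terminal growth 0.055, discount at r = 0.181.
D_1 = 9.0702
D_2 = 11.5545
D_3 = 14.7193
D_4 = 18.7509
Terminal value at t=4: TV = D_5/(r−g) = 19.7822/(0.181−0.055) = 157.0013
P₀ = 9.0702/(1+0.181)^1 + 11.5545/(1+0.181)^2 + 14.7193/(1+0.181)^3 + 18.7509/(1+0.181)^4 + 157.0013/(1+0.181)^4 = 115.2445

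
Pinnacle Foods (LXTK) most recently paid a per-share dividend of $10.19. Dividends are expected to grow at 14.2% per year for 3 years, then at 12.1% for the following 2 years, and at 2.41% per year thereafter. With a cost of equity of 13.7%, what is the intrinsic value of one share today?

$142.10

Three-stage DDM. Project D₁…D_5; terminal Gordon value at t=5 with g = 0.0241; discount at r = 0.137.
D_1 = 11.6370
D_2 = 13.2894
D_3 = 15.1765
D_4 = 17.0129
D_5 = 19.0715
TV_5 = 19.5311/(0.137−0.0241) = 172.9944
P₀ = Σ Dₜ/(1+r)ᵗ + TV_5/(1+r)^5 = 142.0954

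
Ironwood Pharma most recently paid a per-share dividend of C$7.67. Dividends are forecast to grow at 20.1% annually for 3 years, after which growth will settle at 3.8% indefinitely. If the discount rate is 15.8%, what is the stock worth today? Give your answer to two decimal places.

Two-stage DDM. Project D₁…D_3 at 0.201, terminal growth 0.038, discount at r = 0.158.
D_1 = 9.2117
D_2 = 11.0632
D_3 = 13.2869
Terminal value at t=3: TV = D_4/(r−g) = 13.7918/(0.158−0.038) = 114.9319
P₀ = 9.2117/(1+0.158)^1 + 11.0632/(1+0.158)^2 + 13.2869/(1+0.158)^3 + 114.9319/(1+0.158)^3 = 98.7757

C$98.78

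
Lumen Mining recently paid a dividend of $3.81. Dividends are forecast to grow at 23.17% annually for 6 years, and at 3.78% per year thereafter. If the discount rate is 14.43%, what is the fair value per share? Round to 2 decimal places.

Two-stage DDM. Project D₁…D_6 at 0.2317, terminal growth 0.0378, discount at r = 0.1443.
D_1 = 4.6928
D_2 = 5.7801
D_3 = 7.1193
D_4 = 8.7689
D_5 = 10.8006
D_6 = 13.3032
Terminal value at t=6: TV = D_7/(r−g) = 13.8060/(0.1443−0.0378) = 129.6339
P₀ = 4.6928/(1+0.1443)^1 + 5.7801/(1+0.1443)^2 + 7.1193/(1+0.1443)^3 + 8.7689/(1+0.1443)^4 + 10.8006/(1+0.1443)^5 + 13.3032/(1+0.1443)^6 + 129.6339/(1+0.1443)^6 = 87.5515

$87.55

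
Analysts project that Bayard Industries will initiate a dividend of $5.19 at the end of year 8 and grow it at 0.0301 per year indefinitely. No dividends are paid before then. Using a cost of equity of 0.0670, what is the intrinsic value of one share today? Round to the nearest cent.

Deferred-dividend DDM. At t=7 the remaining stream is a growing perpetuity with first payment D_8 = 5.19.
V_7 = D_8/(r−g) = 5.19/(0.067−0.0301) = 140.6504
P₀ = V_7/(1+r)^7 = 140.6504/(1+0.067)^7 = 89.3285

$89.33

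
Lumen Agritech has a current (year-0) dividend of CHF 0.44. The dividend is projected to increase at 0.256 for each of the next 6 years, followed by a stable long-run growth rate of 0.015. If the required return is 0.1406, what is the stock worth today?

Two-stage DDM. Project D₁…D_6 at 0.256, terminal growth 0.015, discount at r = 0.1406.
D_1 = 0.5526
D_2 = 0.6941
D_3 = 0.8718
D_4 = 1.0950
D_5 = 1.3753
D_6 = 1.7274
Terminal value at t=6: TV = D_7/(r−g) = 1.7533/(0.1406−0.015) = 13.9594
P₀ = 0.5526/(1+0.1406)^1 + 0.6941/(1+0.1406)^2 + 0.8718/(1+0.1406)^3 + 1.0950/(1+0.1406)^4 + 1.3753/(1+0.1406)^5 + 1.7274/(1+0.1406)^6 + 13.9594/(1+0.1406)^6 = 10.0891

CHF 10.09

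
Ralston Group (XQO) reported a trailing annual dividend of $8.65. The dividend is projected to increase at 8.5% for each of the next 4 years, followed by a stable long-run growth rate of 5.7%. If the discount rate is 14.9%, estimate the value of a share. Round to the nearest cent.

$109.06

Two-stage DDM. Project D₁…D_4 at 0.085, terminal growth 0.057, discount at r = 0.149.
D_1 = 9.3852
D_2 = 10.1830
D_3 = 11.0486
D_4 = 11.9877
Terminal value at t=4: TV = D_5/(r−g) = 12.6710/(0.149−0.057) = 137.7280
P₀ = 9.3852/(1+0.149)^1 + 10.1830/(1+0.149)^2 + 11.0486/(1+0.149)^3 + 11.9877/(1+0.149)^4 + 137.7280/(1+0.149)^4 = 109.0638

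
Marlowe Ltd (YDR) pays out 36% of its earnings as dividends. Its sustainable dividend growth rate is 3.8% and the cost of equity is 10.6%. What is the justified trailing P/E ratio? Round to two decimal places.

5.50

Justified trailing P/E = b(1+g)/(r−g) = 0.36×(1+0.038)/(0.106−0.038) = 5.4953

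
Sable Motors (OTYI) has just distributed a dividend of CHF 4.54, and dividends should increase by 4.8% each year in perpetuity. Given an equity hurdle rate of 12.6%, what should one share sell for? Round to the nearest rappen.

Gordon growth model: P₀ = D₁/(r − g). D₁ = 4.54 × (1 + 0.048) = 4.7579.
P₀ = 4.7579 / (0.126 − 0.048) = 4.7579 / 0.078 = 60.9990

CHF 61.00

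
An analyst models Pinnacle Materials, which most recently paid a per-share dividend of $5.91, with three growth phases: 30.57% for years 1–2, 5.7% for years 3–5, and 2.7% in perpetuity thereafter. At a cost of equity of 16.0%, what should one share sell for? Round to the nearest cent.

$76.59

Three-stage DDM. Project D₁…D_5; terminal Gordon value at t=5 with g = 0.027; discount at r = 0.16.
D_1 = 7.7167
D_2 = 10.0757
D_3 = 10.6500
D_4 = 11.2570
D_5 = 11.8987
TV_5 = 12.2200/(0.16−0.027) = 91.8794
P₀ = Σ Dₜ/(1+r)ᵗ + TV_5/(1+r)^5 = 76.5904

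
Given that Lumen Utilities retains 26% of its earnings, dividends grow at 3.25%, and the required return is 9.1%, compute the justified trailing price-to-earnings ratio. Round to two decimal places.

13.06

Payout ratio b = 1 − 0.26 = 0.74.
Justified trailing P/E = b(1+g)/(r−g) = 0.74×(1+0.0325)/(0.091−0.0325) = 13.0607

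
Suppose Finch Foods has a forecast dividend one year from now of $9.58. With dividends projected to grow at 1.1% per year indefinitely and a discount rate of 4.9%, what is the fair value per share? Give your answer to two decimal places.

$252.11

Gordon growth model: P₀ = D₁/(r − g), with D₁ = 9.58 given directly.
P₀ = 9.5800 / (0.049 − 0.011) = 9.5800 / 0.038 = 252.1053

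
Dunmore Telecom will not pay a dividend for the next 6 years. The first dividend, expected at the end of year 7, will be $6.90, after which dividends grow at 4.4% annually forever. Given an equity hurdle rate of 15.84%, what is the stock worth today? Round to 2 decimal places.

Deferred-dividend DDM. At t=6 the remaining stream is a growing perpetuity with first payment D_7 = 6.90.
V_6 = D_7/(r−g) = 6.90/(0.1584−0.044) = 60.3147
P₀ = V_6/(1+r)^6 = 60.3147/(1+0.1584)^6 = 24.9616

$24.96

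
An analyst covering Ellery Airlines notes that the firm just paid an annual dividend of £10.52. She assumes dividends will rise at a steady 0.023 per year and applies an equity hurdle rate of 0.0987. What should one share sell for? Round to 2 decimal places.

Gordon growth model: P₀ = D₁/(r − g). D₁ = 10.52 × (1 + 0.023) = 10.7620.
P₀ = 10.7620 / (0.0987 − 0.023) = 10.7620 / 0.0757 = 142.1659

£142.17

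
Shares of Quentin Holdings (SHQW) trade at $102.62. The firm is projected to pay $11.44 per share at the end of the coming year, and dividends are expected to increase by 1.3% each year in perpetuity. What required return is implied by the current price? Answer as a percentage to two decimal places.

Rearranging the constant-growth DDM: r = D₁/P₀ + g.
r = 11.4400 / 102.62 + 0.013 = 0.11148 + 0.013 = 0.12448

12.45%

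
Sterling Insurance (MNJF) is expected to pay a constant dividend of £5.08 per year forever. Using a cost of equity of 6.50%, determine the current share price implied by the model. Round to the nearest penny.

£78.15

Zero-growth DDM (perpetuity): P₀ = D/r = 5.08 / 0.065 = 78.1538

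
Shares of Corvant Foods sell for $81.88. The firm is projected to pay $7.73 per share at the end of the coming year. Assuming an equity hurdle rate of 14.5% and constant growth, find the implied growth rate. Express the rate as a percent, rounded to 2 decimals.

5.06%

From P₀ = D₁/(r − g), the implied growth is g = r − D₁/P₀.
g = 0.145 − 7.73/81.88 = 0.145 − 0.09441 = 0.05059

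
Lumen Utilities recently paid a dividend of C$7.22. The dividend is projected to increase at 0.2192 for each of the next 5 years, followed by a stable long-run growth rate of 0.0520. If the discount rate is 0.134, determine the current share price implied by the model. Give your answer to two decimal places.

Two-stage DDM. Project D₁…D_5 at 0.2192, terminal growth 0.052, discount at r = 0.134.
D_1 = 8.8026
D_2 = 10.7322
D_3 = 13.0846
D_4 = 15.9528
D_5 = 19.4497
Terminal value at t=5: TV = D_6/(r−g) = 20.4610/(0.134−0.052) = 249.5249
P₀ = 8.8026/(1+0.134)^1 + 10.7322/(1+0.134)^2 + 13.0846/(1+0.134)^3 + 15.9528/(1+0.134)^4 + 19.4497/(1+0.134)^5 + 249.5249/(1+0.134)^5 = 178.1596

C$178.16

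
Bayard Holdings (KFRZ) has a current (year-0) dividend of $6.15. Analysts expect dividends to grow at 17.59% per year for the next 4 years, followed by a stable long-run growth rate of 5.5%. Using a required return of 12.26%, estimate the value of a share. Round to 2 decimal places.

Two-stage DDM. Project D₁…D_4 at 0.1759, terminal growth 0.055, discount at r = 0.1226.
D_1 = 7.2318
D_2 = 8.5039
D_3 = 9.9997
D_4 = 11.7586
Terminal value at t=4: TV = D_5/(r−g) = 12.4054/(0.1226−0.055) = 183.5111
P₀ = 7.2318/(1+0.1226)^1 + 8.5039/(1+0.1226)^2 + 9.9997/(1+0.1226)^3 + 11.7586/(1+0.1226)^4 + 183.5111/(1+0.1226)^4 = 143.2099

$143.21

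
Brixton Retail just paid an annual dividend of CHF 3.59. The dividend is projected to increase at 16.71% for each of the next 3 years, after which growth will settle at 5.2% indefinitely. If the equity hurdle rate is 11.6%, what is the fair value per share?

Two-stage DDM. Project D₁…D_3 at 0.1671, terminal growth 0.052, discount at r = 0.116.
D_1 = 4.1899
D_2 = 4.8900
D_3 = 5.7071
Terminal value at t=3: TV = D_4/(r−g) = 6.0039/(0.116−0.052) = 93.8111
P₀ = 4.1899/(1+0.116)^1 + 4.8900/(1+0.116)^2 + 5.7071/(1+0.116)^3 + 93.8111/(1+0.116)^3 = 79.2802

CHF 79.28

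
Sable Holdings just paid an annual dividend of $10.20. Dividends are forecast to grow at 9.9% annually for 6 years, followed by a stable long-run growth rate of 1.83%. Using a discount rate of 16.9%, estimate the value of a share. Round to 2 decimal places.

Two-stage DDM. Project D₁…D_6 at 0.099, terminal growth 0.0183, discount at r = 0.169.
D_1 = 11.2098
D_2 = 12.3196
D_3 = 13.5392
D_4 = 14.8796
D_5 = 16.3527
D_6 = 17.9716
Terminal value at t=6: TV = D_7/(r−g) = 18.3005/(0.169−0.0183) = 121.4364
P₀ = 11.2098/(1+0.169)^1 + 12.3196/(1+0.169)^2 + 13.5392/(1+0.169)^3 + 14.8796/(1+0.169)^4 + 16.3527/(1+0.169)^5 + 17.9716/(1+0.169)^6 + 121.4364/(1+0.169)^6 = 97.1639

$97.16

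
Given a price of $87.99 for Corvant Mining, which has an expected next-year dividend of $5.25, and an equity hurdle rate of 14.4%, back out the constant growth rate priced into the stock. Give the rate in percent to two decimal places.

8.43%

From P₀ = D₁/(r − g), the implied growth is g = r − D₁/P₀.
g = 0.144 − 5.25/87.99 = 0.144 − 0.05967 = 0.08433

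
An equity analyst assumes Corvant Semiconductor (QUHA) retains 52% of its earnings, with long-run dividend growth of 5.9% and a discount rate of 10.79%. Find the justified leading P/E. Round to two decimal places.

9.82

Payout ratio b = 1 − 0.52 = 0.48.
Justified leading P/E = b/(r−g) = 0.48/(0.1079−0.059) = 9.8160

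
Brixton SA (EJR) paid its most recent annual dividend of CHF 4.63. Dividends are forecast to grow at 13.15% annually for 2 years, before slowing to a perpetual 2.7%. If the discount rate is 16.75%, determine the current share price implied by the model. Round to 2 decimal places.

CHF 40.62

Two-stage DDM. Project D₁…D_2 at 0.1315, terminal growth 0.027, discount at r = 0.1675.
D_1 = 5.2388
D_2 = 5.9278
Terminal value at t=2: TV = D_3/(r−g) = 6.0878/(0.1675−0.027) = 43.3296
P₀ = 5.2388/(1+0.1675)^1 + 5.9278/(1+0.1675)^2 + 43.3296/(1+0.1675)^2 = 40.6246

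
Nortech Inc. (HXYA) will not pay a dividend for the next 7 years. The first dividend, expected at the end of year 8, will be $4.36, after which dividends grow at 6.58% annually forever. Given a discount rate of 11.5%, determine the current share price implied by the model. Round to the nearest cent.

$41.36

Deferred-dividend DDM. At t=7 the remaining stream is a growing perpetuity with first payment D_8 = 4.36.
V_7 = D_8/(r−g) = 4.36/(0.115−0.0658) = 88.6179
P₀ = V_7/(1+r)^7 = 88.6179/(1+0.115)^7 = 41.3616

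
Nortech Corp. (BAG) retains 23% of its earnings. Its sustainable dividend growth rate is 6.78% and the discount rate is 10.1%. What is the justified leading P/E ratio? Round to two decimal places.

23.19

Payout ratio b = 1 − 0.23 = 0.77.
Justified leading P/E = b/(r−g) = 0.77/(0.101−0.0678) = 23.1928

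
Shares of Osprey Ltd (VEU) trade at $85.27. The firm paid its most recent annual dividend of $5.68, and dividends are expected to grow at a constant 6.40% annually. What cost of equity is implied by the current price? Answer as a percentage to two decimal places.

13.49%

Rearranging the constant-growth DDM: r = D₁/P₀ + g.
D₁ = 5.68 × (1 + 0.064) = 6.0435.
r = 6.0435 / 85.27 + 0.064 = 0.07088 + 0.064 = 0.13488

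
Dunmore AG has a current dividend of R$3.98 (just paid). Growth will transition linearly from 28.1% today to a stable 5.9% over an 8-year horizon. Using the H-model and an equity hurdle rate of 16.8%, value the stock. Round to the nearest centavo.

H-model: P₀ = D₀[(1+g_L) + H(g_S−g_L)]/(r−g_L), with H = 8/2 = 4.
P₀ = 3.98 × [(1+0.059) + 4×(0.281−0.059)] / (0.168−0.059)
   = 3.98 × 1.9470 / 0.109 = 71.0923

R$71.09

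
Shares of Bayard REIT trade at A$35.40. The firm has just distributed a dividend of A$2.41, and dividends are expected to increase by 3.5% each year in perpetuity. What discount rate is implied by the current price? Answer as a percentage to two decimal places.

Rearranging the constant-growth DDM: r = D₁/P₀ + g.
D₁ = 2.41 × (1 + 0.035) = 2.4943.
r = 2.4943 / 35.40 + 0.035 = 0.07046 + 0.035 = 0.10546

10.55%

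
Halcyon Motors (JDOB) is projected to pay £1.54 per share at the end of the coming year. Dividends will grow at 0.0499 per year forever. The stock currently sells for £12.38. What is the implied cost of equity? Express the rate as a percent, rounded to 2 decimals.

17.43%

Rearranging the constant-growth DDM: r = D₁/P₀ + g.
r = 1.5400 / 12.38 + 0.0499 = 0.12439 + 0.0499 = 0.17429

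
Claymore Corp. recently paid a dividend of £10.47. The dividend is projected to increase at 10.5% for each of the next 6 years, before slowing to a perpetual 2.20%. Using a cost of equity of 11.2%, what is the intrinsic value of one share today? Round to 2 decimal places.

£175.92

Two-stage DDM. Project D₁…D_6 at 0.105, terminal growth 0.022, discount at r = 0.112.
D_1 = 11.5694
D_2 = 12.7841
D_3 = 14.1265
D_4 = 15.6097
D_5 = 17.2488
D_6 = 19.0599
Terminal value at t=6: TV = D_7/(r−g) = 19.4792/(0.112−0.022) = 216.4356
P₀ = 11.5694/(1+0.112)^1 + 12.7841/(1+0.112)^2 + 14.1265/(1+0.112)^3 + 15.6097/(1+0.112)^4 + 17.2488/(1+0.112)^5 + 19.0599/(1+0.112)^6 + 216.4356/(1+0.112)^6 = 175.9226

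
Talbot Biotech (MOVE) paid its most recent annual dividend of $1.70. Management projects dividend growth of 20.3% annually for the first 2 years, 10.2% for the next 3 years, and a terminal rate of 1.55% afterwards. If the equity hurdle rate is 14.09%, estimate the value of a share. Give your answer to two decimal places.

Three-stage DDM. Project D₁…D_5; terminal Gordon value at t=5 with g = 0.0155; discount at r = 0.1409.
D_1 = 2.0451
D_2 = 2.4603
D_3 = 2.7112
D_4 = 2.9877
D_5 = 3.2925
TV_5 = 3.3435/(0.1409−0.0155) = 26.6629
P₀ = Σ Dₜ/(1+r)ᵗ + TV_5/(1+r)^5 = 22.7683

$22.77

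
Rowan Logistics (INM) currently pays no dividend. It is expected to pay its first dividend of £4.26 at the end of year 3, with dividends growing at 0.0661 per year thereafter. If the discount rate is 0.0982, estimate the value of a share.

£110.04

Deferred-dividend DDM. At t=2 the remaining stream is a growing perpetuity with first payment D_3 = 4.26.
V_2 = D_3/(r−g) = 4.26/(0.0982−0.0661) = 132.7103
P₀ = V_2/(1+r)^2 = 132.7103/(1+0.0982)^2 = 110.0377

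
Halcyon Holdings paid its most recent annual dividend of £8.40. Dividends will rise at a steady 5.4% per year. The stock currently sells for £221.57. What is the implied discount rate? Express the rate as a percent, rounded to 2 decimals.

Rearranging the constant-growth DDM: r = D₁/P₀ + g.
D₁ = 8.40 × (1 + 0.054) = 8.8536.
r = 8.8536 / 221.57 + 0.054 = 0.03996 + 0.054 = 0.09396

9.40%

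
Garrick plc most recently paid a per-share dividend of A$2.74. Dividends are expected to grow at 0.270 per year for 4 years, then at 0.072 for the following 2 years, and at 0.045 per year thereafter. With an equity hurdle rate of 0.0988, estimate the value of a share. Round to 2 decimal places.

A$115.77

Three-stage DDM. Project D₁…D_6; terminal Gordon value at t=6 with g = 0.045; discount at r = 0.0988.
D_1 = 3.4798
D_2 = 4.4193
D_3 = 5.6126
D_4 = 7.1280
D_5 = 7.6412
D_6 = 8.1913
TV_6 = 8.5600/(0.0988−0.045) = 159.1069
P₀ = Σ Dₜ/(1+r)ᵗ + TV_6/(1+r)^6 = 115.7742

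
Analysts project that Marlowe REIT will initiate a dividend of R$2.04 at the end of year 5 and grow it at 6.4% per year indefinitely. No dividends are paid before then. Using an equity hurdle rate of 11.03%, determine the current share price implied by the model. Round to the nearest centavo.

Deferred-dividend DDM. At t=4 the remaining stream is a growing perpetuity with first payment D_5 = 2.04.
V_4 = D_5/(r−g) = 2.04/(0.1103−0.064) = 44.0605
P₀ = V_4/(1+r)^4 = 44.0605/(1+0.1103)^4 = 28.9926

R$28.99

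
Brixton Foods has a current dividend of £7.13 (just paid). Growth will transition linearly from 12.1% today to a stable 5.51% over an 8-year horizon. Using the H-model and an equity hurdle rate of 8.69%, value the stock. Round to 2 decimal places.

£295.67

H-model: P₀ = D₀[(1+g_L) + H(g_S−g_L)]/(r−g_L), with H = 8/2 = 4.
P₀ = 7.13 × [(1+0.0551) + 4×(0.121−0.0551)] / (0.0869−0.0551)
   = 7.13 × 1.3187 / 0.0318 = 295.6708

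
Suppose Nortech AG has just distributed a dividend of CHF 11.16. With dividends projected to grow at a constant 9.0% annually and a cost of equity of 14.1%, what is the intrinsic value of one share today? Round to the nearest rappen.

Gordon growth model: P₀ = D₁/(r − g). D₁ = 11.16 × (1 + 0.09) = 12.1644.
P₀ = 12.1644 / (0.141 − 0.09) = 12.1644 / 0.051 = 238.5176

CHF 238.52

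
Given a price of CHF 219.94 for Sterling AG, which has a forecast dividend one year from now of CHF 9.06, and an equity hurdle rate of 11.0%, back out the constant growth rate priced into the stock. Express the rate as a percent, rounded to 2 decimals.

6.88%

From P₀ = D₁/(r − g), the implied growth is g = r − D₁/P₀.
g = 0.11 − 9.06/219.94 = 0.11 − 0.04119 = 0.06881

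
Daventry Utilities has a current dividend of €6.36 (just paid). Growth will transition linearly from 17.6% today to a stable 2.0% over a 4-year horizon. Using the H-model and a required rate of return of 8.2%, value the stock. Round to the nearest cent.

H-model: P₀ = D₀[(1+g_L) + H(g_S−g_L)]/(r−g_L), with H = 4/2 = 2.
P₀ = 6.36 × [(1+0.02) + 2×(0.176−0.02)] / (0.082−0.02)
   = 6.36 × 1.3320 / 0.062 = 136.6374

€136.64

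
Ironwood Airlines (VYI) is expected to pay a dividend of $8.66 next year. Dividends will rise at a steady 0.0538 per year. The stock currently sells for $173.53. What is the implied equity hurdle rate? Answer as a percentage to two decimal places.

Rearranging the constant-growth DDM: r = D₁/P₀ + g.
r = 8.6600 / 173.53 + 0.0538 = 0.04990 + 0.0538 = 0.10370

10.37%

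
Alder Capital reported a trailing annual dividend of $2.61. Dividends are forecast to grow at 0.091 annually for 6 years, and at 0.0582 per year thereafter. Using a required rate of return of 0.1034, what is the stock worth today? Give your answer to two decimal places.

Two-stage DDM. Project D₁…D_6 at 0.091, terminal growth 0.0582, discount at r = 0.1034.
D_1 = 2.8475
D_2 = 3.1066
D_3 = 3.3893
D_4 = 3.6978
D_5 = 4.0343
D_6 = 4.4014
Terminal value at t=6: TV = D_7/(r−g) = 4.6575/(0.1034−0.0582) = 103.0430
P₀ = 2.8475/(1+0.1034)^1 + 3.1066/(1+0.1034)^2 + 3.3893/(1+0.1034)^3 + 3.6978/(1+0.1034)^4 + 4.0343/(1+0.1034)^5 + 4.4014/(1+0.1034)^6 + 103.0430/(1+0.1034)^6 = 72.1534

$72.15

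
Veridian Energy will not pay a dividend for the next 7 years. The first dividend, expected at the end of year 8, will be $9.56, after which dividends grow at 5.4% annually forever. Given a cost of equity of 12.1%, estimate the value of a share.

Deferred-dividend DDM. At t=7 the remaining stream is a growing perpetuity with first payment D_8 = 9.56.
V_7 = D_8/(r−g) = 9.56/(0.121−0.054) = 142.6866
P₀ = V_7/(1+r)^7 = 142.6866/(1+0.121)^7 = 64.1422

$64.14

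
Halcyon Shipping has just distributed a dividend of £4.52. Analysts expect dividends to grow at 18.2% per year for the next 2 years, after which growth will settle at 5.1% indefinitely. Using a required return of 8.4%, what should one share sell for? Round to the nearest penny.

£181.46

Two-stage DDM. Project D₁…D_2 at 0.182, terminal growth 0.051, discount at r = 0.084.
D_1 = 5.3426
D_2 = 6.3150
Terminal value at t=2: TV = D_3/(r−g) = 6.6371/(0.084−0.051) = 201.1232
P₀ = 5.3426/(1+0.084)^1 + 6.3150/(1+0.084)^2 + 201.1232/(1+0.084)^2 = 181.4634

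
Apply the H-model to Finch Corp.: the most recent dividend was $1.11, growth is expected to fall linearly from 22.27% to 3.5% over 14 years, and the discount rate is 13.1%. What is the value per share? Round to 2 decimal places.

$27.16

H-model: P₀ = D₀[(1+g_L) + H(g_S−g_L)]/(r−g_L), with H = 14/2 = 7.
P₀ = 1.11 × [(1+0.035) + 7×(0.2227−0.035)] / (0.131−0.035)
   = 1.11 × 2.3489 / 0.096 = 27.1592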